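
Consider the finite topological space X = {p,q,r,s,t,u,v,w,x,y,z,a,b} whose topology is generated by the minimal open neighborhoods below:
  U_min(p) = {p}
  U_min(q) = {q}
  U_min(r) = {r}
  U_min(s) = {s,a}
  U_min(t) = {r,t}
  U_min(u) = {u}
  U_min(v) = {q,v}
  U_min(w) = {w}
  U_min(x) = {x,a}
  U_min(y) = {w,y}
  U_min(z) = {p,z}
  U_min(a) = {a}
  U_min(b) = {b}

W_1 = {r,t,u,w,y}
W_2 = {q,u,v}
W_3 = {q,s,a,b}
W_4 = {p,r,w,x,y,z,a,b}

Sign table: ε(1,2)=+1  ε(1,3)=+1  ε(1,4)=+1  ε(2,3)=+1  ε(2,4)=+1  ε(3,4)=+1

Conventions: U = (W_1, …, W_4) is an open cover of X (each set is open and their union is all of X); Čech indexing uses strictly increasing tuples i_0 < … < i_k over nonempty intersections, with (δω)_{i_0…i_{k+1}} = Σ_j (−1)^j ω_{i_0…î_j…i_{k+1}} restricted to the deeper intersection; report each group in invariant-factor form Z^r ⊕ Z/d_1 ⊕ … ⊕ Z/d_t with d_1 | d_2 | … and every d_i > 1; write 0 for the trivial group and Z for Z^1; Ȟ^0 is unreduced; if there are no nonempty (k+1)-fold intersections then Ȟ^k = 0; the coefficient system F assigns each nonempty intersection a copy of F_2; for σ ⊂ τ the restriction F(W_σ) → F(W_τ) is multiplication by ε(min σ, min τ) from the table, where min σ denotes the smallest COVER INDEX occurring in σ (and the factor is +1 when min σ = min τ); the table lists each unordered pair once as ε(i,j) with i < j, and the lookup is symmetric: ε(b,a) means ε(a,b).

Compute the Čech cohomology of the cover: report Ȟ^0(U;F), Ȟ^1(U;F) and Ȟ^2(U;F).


Ȟ^0 = Z/2, Ȟ^1 = Z/2, Ȟ^2 = 0

intersection data:
  W12={u} W14={r,w,y} W23={q} W34={a,b}
C dims 4,4; δ0: rk_F2 3
Ȟ^0 = (4 − 3) − 0 = 1, so Ȟ^0 ≅ Z/2
Ȟ^1 = (4 − 0) − 3 = 1, so Ȟ^1 ≅ Z/2
Ȟ^2 = (0 − 0) − 0 = 0, so Ȟ^2 ≅ 0


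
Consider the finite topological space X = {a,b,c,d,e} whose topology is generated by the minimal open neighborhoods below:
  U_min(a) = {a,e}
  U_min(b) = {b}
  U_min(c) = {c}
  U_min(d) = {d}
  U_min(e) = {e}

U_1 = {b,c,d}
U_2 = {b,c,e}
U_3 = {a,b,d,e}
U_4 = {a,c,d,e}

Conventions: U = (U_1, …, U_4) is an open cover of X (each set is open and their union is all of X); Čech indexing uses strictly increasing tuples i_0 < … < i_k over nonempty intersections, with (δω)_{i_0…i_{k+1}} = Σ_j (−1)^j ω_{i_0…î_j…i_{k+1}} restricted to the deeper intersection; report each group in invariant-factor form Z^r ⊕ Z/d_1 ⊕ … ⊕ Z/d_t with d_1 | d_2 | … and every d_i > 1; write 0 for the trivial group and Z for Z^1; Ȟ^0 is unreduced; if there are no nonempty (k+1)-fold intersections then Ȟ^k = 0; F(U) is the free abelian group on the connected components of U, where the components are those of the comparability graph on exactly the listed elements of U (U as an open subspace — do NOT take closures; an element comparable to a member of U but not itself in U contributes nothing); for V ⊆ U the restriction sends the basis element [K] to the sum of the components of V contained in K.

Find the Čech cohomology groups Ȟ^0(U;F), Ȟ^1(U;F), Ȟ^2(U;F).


Ȟ^0(U;F) ≅ Z^4, Ȟ^1(U;F) ≅ 0 and Ȟ^2(U;F) ≅ 0

nonempty overlaps:
  U12={b,c} U13={b,d} U14={c,d} U23={b,e} U24={c,e} U34={a,d,e}
  U123={b} U124={c} U134={d} U234={e}
components per intersection:
  U1: {b} {c} {d}
  U2: {b} {c} {e}
  U3: {a,e} {b} {d}
  U4: {a,e} {c} {d}
  U12: {b} {c}
  U13: {b} {d}
  U14: {c} {d}
  U23: {b} {e}
  U24: {c} {e}
  U34: {a,e} {d}
  U123: {b}
  U124: {c}
  U134: {d}
  U234: {e}
C dims 12,12,4; δ0: rk 8, SNF 1^8; δ1: rk 4, SNF 1^4
degree 0: 12−8−0 = 4 → Ȟ^0 ≅ Z^4
degree 1: 12−4−8 = 0 → Ȟ^1 ≅ 0
degree 2: 4−0−4 = 0 → Ȟ^2 ≅ 0


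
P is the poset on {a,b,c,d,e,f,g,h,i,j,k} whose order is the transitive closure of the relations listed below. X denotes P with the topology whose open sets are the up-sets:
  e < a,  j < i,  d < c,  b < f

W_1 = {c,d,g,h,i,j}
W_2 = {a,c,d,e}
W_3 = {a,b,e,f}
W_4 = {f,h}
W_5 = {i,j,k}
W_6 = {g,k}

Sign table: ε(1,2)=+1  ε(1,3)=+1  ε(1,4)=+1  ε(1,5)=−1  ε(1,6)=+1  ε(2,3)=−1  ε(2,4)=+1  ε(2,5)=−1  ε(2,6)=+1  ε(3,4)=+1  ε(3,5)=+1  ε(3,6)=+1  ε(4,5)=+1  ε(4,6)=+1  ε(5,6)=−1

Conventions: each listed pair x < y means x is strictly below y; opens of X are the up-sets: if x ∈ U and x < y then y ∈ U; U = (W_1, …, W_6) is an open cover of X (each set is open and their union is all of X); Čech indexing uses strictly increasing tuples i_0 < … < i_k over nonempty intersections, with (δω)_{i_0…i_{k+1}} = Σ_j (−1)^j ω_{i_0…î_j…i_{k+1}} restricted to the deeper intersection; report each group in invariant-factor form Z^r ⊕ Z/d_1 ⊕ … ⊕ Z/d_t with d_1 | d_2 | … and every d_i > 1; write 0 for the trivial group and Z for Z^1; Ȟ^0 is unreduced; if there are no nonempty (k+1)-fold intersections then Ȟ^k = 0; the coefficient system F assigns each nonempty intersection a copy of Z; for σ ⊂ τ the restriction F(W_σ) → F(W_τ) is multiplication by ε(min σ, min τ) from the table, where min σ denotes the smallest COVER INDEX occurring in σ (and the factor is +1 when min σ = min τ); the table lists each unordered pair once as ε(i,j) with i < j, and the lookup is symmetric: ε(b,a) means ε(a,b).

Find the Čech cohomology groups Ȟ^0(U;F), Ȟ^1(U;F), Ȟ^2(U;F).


nonempty overlaps:
  W12={c,d} W14={h} W15={i,j} W16={g} W23={a,e} W34={f} W56={k}
C dims 6,7; δ0: rk 6, SNF 1^5·2
degree 0: 6−6−0 = 0 → Ȟ^0 ≅ 0
degree 1: 7−0−6 = 1 plus torsion [2] → Ȟ^1 ≅ Z ⊕ Z/2
degree 2: 0−0−0 = 0 → Ȟ^2 ≅ 0

Ȟ^0 ≅ 0, Ȟ^1 ≅ Z ⊕ Z/2, Ȟ^2 ≅ 0


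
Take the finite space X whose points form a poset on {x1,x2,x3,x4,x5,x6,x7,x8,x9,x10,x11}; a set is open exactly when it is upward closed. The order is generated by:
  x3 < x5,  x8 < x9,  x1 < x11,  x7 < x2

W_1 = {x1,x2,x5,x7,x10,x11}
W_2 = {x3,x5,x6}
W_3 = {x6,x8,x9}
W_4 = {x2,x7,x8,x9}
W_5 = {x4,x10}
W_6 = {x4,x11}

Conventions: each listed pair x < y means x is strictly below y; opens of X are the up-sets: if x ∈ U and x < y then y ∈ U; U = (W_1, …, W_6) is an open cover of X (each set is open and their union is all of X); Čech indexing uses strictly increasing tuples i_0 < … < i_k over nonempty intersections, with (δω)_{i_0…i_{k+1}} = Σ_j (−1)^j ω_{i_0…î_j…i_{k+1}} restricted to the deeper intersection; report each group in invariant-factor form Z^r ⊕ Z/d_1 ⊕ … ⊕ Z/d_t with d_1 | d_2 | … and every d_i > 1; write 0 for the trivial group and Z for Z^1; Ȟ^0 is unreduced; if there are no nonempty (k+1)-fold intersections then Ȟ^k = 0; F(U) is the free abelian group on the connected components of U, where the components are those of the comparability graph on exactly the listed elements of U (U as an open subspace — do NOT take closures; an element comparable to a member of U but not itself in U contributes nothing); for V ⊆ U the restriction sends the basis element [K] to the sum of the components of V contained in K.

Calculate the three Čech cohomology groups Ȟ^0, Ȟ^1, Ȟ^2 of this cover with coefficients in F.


intersection data:
  W12={x5} W14={x2,x7} W15={x10} W16={x11} W23={x6} W34={x8,x9} W56={x4}
components per intersection:
  W1: {x1,x11} {x2,x7} {x5} {x10}
  W2: {x3,x5} {x6}
  W3: {x6} {x8,x9}
  W4: {x2,x7} {x8,x9}
  W5: {x4} {x10}
  W6: {x4} {x11}
  W12: {x5}
  W14: {x2,x7}
  W15: {x10}
  W16: {x11}
  W23: {x6}
  W34: {x8,x9}
  W56: {x4}
C dims 14,7; δ0: rk 7, SNF 1^7
Ȟ^0 = (14 − 7) − 0 = 7, so Ȟ^0 ≅ Z^7
Ȟ^1 = (7 − 0) − 7 = 0, so Ȟ^1 ≅ 0
Ȟ^2 = (0 − 0) − 0 = 0, so Ȟ^2 ≅ 0

Ȟ^0 = Z^7, Ȟ^1 = 0 and Ȟ^2 = 0


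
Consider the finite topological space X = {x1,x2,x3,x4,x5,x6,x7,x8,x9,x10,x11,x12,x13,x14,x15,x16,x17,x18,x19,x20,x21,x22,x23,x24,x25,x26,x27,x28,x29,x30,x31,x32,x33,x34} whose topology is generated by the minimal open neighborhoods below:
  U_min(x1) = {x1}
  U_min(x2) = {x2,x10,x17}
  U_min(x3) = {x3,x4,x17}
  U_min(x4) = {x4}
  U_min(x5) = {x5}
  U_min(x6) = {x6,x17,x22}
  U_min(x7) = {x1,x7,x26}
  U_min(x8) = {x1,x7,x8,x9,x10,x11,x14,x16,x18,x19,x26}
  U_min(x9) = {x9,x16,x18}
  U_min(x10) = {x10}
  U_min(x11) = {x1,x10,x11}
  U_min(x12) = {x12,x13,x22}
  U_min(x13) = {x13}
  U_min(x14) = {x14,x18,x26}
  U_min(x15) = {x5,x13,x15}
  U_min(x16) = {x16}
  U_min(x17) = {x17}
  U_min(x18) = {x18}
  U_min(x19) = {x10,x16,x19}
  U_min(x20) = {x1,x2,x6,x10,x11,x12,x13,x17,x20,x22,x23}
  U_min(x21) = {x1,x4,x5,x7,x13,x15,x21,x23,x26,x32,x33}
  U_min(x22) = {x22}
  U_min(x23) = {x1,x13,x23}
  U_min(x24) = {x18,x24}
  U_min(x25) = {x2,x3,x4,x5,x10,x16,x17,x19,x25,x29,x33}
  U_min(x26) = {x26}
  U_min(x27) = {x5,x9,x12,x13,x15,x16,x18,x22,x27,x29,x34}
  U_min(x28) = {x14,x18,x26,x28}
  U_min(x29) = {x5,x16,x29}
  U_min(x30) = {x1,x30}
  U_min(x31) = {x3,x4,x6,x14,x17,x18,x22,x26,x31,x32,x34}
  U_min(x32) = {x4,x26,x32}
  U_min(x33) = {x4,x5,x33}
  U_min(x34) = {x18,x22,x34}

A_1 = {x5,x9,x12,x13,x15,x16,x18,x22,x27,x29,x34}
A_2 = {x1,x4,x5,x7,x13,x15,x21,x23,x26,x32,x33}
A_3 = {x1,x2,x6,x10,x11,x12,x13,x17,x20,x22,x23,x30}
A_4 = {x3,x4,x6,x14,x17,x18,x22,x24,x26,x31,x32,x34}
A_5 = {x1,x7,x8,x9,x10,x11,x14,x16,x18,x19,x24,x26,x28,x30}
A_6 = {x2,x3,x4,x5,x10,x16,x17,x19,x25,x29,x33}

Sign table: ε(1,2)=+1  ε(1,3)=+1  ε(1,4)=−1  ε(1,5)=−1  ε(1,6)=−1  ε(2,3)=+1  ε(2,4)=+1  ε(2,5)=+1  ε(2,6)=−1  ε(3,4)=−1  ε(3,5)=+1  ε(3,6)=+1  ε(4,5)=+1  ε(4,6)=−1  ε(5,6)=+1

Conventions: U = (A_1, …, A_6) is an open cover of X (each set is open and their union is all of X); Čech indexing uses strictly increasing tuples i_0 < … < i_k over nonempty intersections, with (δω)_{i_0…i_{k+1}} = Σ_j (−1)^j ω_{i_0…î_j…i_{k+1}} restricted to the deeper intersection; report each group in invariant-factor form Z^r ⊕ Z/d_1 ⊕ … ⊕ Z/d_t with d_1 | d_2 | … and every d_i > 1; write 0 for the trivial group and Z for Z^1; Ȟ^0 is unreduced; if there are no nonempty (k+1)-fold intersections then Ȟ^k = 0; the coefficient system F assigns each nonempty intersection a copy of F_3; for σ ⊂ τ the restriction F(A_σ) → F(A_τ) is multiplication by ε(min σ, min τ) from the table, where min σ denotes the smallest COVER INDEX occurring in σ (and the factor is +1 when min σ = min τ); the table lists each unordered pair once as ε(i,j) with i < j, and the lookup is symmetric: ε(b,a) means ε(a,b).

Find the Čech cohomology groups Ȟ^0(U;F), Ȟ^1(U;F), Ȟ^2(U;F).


nonempty overlaps:
  A12={x5,x13,x15} A13={x12,x13,x22} A14={x18,x22,x34} A15={x9,x16,x18} A16={x5,x16,x29} A23={x1,x13,x23} A24={x4,x26,x32} A25={x1,x7,x26} A26={x4,x5,x33} A34={x6,x17,x22} A35={x1,x10,x11,x30} A36={x2,x10,x17} A45={x14,x18,x24,x26} A46={x3,x4,x17} A56={x10,x16,x19}
  A123={x13} A126={x5} A134={x22} A145={x18} A156={x16} A235={x1} A245={x26} A246={x4} A346={x17} A356={x10}
C dims 6,15,10; δ0: rk_F3 6; δ1: rk_F3 9
degree 0: 6−6−0 = 0 → Ȟ^0 ≅ 0
degree 1: 15−9−6 = 0 → Ȟ^1 ≅ 0
degree 2: 10−0−9 = 1 → Ȟ^2 ≅ Z/3

Ȟ^0 = 0, Ȟ^1 = 0 and Ȟ^2 = Z/3


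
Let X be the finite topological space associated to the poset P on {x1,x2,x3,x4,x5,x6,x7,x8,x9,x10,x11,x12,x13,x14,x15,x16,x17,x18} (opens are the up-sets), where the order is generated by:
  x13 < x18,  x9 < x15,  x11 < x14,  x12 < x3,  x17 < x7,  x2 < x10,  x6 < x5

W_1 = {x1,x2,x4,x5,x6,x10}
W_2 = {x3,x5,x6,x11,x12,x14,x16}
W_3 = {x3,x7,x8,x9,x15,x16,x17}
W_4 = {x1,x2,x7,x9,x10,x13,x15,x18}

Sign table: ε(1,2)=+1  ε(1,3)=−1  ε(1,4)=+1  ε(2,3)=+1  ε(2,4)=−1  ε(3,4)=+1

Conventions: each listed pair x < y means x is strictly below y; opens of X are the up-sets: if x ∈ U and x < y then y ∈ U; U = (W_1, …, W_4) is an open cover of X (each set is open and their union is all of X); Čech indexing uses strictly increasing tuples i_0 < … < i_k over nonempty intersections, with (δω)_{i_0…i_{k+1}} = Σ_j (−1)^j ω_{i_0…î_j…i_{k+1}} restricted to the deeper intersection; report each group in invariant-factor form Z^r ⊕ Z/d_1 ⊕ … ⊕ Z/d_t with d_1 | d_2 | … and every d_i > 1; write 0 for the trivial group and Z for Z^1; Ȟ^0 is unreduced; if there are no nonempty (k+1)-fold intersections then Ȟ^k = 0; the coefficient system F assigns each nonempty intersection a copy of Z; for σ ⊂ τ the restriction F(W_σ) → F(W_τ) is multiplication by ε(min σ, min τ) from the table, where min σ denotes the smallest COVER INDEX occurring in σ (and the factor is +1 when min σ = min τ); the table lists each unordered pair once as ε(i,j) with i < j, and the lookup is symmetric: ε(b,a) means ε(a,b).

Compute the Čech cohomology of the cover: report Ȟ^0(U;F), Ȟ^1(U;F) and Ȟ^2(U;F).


Ȟ^0 ≅ Z, Ȟ^1 ≅ Z, Ȟ^2 ≅ 0

intersection data:
  W12={x5,x6} W14={x1,x2,x10} W23={x3,x16} W34={x7,x9,x15}
C dims 4,4; δ0: rk 3, SNF 1^3
Ȟ^0 = (4 − 3) − 0 = 1, so Ȟ^0 ≅ Z
Ȟ^1 = (4 − 0) − 3 = 1, so Ȟ^1 ≅ Z
Ȟ^2 = (0 − 0) − 0 = 0, so Ȟ^2 ≅ 0


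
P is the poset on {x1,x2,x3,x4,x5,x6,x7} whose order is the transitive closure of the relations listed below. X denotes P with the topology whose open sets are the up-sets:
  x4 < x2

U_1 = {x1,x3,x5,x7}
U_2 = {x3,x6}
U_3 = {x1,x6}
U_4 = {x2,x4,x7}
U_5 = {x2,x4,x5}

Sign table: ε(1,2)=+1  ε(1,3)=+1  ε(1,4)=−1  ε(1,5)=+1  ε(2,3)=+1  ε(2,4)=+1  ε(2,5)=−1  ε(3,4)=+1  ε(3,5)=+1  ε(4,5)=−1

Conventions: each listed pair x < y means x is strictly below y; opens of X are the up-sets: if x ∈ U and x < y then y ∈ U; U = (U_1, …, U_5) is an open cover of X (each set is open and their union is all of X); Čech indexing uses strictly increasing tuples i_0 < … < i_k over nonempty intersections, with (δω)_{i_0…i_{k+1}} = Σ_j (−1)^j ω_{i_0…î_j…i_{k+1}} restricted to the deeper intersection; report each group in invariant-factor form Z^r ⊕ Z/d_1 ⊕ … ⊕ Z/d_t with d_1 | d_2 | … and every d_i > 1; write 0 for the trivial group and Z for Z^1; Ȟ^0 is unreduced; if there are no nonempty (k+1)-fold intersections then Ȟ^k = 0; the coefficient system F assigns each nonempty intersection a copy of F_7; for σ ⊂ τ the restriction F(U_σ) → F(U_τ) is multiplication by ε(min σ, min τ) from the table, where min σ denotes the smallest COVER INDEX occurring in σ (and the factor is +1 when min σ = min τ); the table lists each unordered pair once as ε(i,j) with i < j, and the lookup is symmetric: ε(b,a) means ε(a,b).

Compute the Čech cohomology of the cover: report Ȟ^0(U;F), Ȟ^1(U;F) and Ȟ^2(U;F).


Ȟ^0 ≅ Z/7; Ȟ^1 ≅ Z/7 ⊕ Z/7; Ȟ^2 ≅ 0

nerve simplices:
  U12={x3} U13={x1} U14={x7} U15={x5} U23={x6} U45={x2,x4}
C dims 5,6; δ0: rk_F7 4
degree 0: 5−4−0 = 1 → Ȟ^0 ≅ Z/7
degree 1: 6−0−4 = 2 → Ȟ^1 ≅ Z/7 ⊕ Z/7
degree 2: 0−0−0 = 0 → Ȟ^2 ≅ 0


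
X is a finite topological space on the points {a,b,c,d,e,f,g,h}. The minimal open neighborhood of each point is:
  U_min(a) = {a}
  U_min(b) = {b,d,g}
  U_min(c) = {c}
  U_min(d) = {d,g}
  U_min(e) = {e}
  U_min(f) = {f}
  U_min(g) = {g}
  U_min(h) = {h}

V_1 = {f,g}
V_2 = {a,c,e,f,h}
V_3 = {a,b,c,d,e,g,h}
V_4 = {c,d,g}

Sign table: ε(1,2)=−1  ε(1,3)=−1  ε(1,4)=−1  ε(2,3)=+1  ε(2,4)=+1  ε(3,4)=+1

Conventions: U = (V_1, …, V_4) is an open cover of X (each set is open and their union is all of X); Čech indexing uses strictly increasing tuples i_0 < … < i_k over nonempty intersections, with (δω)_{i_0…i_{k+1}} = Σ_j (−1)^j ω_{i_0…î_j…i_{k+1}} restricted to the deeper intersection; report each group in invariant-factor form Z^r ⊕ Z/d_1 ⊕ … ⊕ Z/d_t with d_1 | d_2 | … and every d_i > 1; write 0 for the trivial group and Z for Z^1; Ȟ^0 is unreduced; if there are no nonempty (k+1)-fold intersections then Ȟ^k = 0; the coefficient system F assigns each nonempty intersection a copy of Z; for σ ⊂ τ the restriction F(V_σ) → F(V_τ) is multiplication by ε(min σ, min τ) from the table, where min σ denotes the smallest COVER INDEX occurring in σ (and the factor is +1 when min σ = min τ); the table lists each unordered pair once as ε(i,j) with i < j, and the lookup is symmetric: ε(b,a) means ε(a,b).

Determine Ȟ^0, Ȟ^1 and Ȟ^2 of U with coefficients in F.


Ȟ^0 ≅ Z, Ȟ^1 ≅ Z, Ȟ^2 ≅ 0

nonempty intersections:
  V12={f} V13={g} V14={g} V23={a,c,e,h} V24={c} V34={c,d,g}
  V134={g} V234={c}
C dims 4,6,2; δ0: rk 3, SNF 1^3; δ1: rk 2, SNF 1^2
Ȟ^0: (4−3)−0=1 ⇒ Z
Ȟ^1: (6−2)−3=1 ⇒ Z
Ȟ^2: (2−0)−2=0 ⇒ 0


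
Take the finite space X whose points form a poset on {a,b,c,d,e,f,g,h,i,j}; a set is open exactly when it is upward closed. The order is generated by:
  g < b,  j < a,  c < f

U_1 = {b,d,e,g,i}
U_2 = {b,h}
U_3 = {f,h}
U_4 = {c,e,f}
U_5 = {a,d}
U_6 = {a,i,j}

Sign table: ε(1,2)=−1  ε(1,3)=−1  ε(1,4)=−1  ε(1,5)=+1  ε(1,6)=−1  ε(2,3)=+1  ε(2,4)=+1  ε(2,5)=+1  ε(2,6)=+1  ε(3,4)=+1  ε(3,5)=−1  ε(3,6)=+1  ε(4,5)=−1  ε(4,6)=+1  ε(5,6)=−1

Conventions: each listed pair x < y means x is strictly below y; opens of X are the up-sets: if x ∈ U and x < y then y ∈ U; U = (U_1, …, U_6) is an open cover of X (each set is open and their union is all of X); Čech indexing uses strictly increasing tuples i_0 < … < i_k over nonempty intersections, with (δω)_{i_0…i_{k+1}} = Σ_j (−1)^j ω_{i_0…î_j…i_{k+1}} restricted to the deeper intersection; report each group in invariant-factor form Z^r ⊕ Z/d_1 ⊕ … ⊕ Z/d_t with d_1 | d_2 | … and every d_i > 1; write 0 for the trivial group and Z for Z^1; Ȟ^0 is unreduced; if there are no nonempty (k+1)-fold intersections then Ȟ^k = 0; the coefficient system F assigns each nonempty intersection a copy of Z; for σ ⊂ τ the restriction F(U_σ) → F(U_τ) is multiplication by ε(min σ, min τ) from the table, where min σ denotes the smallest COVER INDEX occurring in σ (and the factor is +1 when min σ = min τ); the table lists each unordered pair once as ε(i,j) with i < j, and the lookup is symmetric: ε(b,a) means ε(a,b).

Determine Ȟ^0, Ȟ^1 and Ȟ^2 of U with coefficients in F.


intersection data:
  U12={b} U14={e} U15={d} U16={i} U23={h} U34={f} U56={a}
C dims 6,7; δ0: rk 5, SNF 1^5
Ȟ^0 = (6 − 5) − 0 = 1, so Ȟ^0 ≅ Z
Ȟ^1 = (7 − 0) − 5 = 2, so Ȟ^1 ≅ Z^2
Ȟ^2 = (0 − 0) − 0 = 0, so Ȟ^2 ≅ 0

Ȟ^0 ≅ Z,  Ȟ^1 ≅ Z^2,  Ȟ^2 ≅ 0


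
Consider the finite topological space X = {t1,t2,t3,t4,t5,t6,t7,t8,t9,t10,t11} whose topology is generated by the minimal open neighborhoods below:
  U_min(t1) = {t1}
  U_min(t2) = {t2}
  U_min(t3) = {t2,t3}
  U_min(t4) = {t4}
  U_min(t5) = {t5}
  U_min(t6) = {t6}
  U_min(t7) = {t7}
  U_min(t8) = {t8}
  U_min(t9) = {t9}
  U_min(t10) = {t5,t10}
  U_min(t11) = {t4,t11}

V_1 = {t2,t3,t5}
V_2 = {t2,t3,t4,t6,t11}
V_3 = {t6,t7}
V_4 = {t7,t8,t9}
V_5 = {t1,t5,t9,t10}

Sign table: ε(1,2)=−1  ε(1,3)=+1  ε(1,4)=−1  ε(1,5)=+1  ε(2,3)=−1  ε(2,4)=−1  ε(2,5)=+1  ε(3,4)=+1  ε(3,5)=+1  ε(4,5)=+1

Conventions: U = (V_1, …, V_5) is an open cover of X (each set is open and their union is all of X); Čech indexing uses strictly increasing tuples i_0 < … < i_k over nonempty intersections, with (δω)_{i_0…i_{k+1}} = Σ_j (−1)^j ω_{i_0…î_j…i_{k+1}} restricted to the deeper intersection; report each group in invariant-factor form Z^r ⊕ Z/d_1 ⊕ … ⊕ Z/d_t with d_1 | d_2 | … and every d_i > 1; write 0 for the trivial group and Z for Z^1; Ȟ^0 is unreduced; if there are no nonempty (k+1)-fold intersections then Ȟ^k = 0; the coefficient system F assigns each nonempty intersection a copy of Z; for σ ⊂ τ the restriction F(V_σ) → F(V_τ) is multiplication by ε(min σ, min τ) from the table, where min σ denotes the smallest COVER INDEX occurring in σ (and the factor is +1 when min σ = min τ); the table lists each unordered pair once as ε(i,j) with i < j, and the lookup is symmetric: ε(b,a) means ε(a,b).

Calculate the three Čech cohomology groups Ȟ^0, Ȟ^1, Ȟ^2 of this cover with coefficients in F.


intersection data:
  V12={t2,t3} V15={t5} V23={t6} V34={t7} V45={t9}
C dims 5,5; δ0: rk 4, SNF 1^4
Ȟ^0 = (5 − 4) − 0 = 1, so Ȟ^0 ≅ Z
Ȟ^1 = (5 − 0) − 4 = 1, so Ȟ^1 ≅ Z
Ȟ^2 = (0 − 0) − 0 = 0, so Ȟ^2 ≅ 0

Ȟ^0(U;F) ≅ Z, Ȟ^1(U;F) ≅ Z and Ȟ^2(U;F) ≅ 0


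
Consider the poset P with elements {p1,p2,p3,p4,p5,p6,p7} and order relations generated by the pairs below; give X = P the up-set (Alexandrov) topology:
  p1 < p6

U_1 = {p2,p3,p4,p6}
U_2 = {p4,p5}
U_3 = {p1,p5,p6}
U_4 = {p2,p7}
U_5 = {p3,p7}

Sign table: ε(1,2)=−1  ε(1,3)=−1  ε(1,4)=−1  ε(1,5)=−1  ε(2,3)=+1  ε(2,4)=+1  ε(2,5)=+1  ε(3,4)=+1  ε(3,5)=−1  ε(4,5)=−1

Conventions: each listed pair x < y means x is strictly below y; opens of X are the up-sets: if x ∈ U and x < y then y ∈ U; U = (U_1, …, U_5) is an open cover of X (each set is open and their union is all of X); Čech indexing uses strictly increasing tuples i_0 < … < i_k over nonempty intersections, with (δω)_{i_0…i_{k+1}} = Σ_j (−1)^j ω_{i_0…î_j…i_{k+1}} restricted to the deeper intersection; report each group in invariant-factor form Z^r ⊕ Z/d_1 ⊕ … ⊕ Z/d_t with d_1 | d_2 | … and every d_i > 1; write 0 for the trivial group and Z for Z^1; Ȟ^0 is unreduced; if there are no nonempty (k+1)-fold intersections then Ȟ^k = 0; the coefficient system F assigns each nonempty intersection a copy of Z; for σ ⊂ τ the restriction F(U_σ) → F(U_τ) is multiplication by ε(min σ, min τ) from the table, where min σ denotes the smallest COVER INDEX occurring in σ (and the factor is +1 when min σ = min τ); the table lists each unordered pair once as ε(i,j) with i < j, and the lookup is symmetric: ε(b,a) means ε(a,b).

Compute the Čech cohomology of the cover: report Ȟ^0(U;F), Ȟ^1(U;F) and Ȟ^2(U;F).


intersection data:
  U12={p4} U13={p6} U14={p2} U15={p3} U23={p5} U45={p7}
C dims 5,6; δ0: rk 5, SNF 1^4·2
Ȟ^0 = (5 − 5) − 0 = 0, so Ȟ^0 ≅ 0
Ȟ^1 = (6 − 0) − 5 = 1 plus torsion [2], so Ȟ^1 ≅ Z ⊕ Z/2
Ȟ^2 = (0 − 0) − 0 = 0, so Ȟ^2 ≅ 0

Ȟ^0(U;F) ≅ 0, Ȟ^1(U;F) ≅ Z ⊕ Z/2, Ȟ^2(U;F) ≅ 0


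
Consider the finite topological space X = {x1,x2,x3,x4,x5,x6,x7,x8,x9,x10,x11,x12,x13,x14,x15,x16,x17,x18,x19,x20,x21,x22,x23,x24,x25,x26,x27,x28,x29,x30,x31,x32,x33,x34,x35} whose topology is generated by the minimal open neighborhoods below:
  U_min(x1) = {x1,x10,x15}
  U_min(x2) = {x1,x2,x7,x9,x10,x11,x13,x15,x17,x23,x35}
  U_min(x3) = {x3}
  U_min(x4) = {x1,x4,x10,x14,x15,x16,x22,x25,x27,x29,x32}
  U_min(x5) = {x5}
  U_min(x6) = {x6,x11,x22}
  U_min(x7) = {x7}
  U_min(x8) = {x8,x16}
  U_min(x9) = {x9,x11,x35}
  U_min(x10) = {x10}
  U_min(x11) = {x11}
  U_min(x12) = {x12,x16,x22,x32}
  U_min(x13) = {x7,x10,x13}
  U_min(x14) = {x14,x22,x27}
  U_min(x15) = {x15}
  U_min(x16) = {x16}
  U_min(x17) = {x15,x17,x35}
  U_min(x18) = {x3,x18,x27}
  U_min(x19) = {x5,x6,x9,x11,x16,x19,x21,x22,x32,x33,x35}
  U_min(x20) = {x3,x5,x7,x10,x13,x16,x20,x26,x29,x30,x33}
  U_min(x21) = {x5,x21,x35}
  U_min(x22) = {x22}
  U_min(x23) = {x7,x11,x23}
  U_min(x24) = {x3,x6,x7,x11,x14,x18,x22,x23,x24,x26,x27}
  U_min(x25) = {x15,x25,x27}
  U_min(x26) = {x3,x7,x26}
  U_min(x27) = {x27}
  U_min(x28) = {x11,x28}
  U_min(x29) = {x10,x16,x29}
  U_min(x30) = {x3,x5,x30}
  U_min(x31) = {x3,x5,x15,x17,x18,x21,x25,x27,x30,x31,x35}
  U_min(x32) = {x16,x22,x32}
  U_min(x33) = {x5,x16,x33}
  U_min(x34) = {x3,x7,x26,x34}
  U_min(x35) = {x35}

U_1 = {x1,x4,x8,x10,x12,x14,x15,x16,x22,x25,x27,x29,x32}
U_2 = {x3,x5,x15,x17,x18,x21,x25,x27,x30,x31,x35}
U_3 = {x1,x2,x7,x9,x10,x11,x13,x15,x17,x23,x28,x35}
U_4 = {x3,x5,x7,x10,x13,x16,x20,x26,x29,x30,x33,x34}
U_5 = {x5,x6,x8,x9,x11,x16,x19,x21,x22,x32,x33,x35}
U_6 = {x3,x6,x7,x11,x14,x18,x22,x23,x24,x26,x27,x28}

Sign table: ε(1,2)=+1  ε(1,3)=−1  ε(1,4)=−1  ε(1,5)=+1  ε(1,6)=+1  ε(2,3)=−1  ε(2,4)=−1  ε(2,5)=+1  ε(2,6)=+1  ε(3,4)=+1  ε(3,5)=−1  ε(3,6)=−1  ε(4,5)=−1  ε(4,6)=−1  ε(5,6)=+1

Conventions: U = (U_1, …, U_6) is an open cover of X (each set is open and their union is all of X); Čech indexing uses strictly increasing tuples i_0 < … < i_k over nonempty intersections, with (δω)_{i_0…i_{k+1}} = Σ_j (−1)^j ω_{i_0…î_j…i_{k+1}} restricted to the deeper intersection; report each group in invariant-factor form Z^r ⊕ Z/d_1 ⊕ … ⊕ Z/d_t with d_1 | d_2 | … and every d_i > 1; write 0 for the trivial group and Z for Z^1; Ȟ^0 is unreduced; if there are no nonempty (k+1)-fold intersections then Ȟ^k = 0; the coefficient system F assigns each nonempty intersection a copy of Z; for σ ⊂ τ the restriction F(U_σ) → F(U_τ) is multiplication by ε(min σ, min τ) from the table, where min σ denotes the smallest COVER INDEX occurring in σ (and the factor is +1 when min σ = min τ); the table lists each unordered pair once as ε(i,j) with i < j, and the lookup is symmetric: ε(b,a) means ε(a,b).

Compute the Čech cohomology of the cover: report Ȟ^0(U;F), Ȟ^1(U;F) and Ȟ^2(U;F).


Ȟ^0 ≅ Z; Ȟ^1 ≅ 0; Ȟ^2 ≅ Z/2

nerve simplices:
  U12={x15,x25,x27} U13={x1,x10,x15} U14={x10,x16,x29} U15={x8,x16,x22,x32} U16={x14,x22,x27} U23={x15,x17,x35} U24={x3,x5,x30} U25={x5,x21,x35} U26={x3,x18,x27} U34={x7,x10,x13} U35={x9,x11,x35} U36={x7,x11,x23,x28} U45={x5,x16,x33} U46={x3,x7,x26} U56={x6,x11,x22}
  U123={x15} U126={x27} U134={x10} U145={x16} U156={x22} U235={x35} U245={x5} U246={x3} U346={x7} U356={x11}
C dims 6,15,10; δ0: rk 5, SNF 1^5; δ1: rk 10, SNF 1^9·2
degree 0: 6−5−0 = 1 → Ȟ^0 ≅ Z
degree 1: 15−10−5 = 0 → Ȟ^1 ≅ 0
degree 2: 10−0−10 = 0 plus torsion [2] → Ȟ^2 ≅ Z/2


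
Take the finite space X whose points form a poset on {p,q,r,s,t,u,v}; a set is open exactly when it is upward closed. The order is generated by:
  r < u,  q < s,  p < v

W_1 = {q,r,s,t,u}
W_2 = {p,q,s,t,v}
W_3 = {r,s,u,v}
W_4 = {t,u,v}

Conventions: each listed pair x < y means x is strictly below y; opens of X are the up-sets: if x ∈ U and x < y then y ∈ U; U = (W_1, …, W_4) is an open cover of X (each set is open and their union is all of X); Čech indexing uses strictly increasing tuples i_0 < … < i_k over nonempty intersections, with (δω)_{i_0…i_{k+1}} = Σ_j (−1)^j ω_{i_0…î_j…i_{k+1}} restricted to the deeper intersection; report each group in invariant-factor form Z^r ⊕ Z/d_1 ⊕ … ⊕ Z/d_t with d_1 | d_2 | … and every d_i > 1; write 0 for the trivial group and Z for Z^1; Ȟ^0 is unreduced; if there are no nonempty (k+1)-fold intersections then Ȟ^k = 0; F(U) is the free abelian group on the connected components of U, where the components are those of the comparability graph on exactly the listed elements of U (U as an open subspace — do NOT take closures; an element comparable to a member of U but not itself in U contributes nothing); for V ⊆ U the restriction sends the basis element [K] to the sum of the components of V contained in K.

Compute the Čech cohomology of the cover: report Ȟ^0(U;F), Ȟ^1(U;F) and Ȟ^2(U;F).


Ȟ^0(U;F) ≅ Z^4, Ȟ^1(U;F) ≅ 0 and Ȟ^2(U;F) ≅ 0

intersection data:
  W12={q,s,t} W13={r,s,u} W14={t,u} W23={s,v} W24={t,v} W34={u,v}
  W123={s} W124={t} W134={u} W234={v}
components per intersection:
  W1: {q,s} {r,u} {t}
  W2: {p,v} {q,s} {t}
  W3: {r,u} {s} {v}
  W4: {t} {u} {v}
  W12: {q,s} {t}
  W13: {r,u} {s}
  W14: {t} {u}
  W23: {s} {v}
  W24: {t} {v}
  W34: {u} {v}
  W123: {s}
  W124: {t}
  W134: {u}
  W234: {v}
C dims 12,12,4; δ0: rk 8, SNF 1^8; δ1: rk 4, SNF 1^4
Ȟ^0 = (12 − 8) − 0 = 4, so Ȟ^0 ≅ Z^4
Ȟ^1 = (12 − 4) − 8 = 0, so Ȟ^1 ≅ 0
Ȟ^2 = (4 − 0) − 4 = 0, so Ȟ^2 ≅ 0


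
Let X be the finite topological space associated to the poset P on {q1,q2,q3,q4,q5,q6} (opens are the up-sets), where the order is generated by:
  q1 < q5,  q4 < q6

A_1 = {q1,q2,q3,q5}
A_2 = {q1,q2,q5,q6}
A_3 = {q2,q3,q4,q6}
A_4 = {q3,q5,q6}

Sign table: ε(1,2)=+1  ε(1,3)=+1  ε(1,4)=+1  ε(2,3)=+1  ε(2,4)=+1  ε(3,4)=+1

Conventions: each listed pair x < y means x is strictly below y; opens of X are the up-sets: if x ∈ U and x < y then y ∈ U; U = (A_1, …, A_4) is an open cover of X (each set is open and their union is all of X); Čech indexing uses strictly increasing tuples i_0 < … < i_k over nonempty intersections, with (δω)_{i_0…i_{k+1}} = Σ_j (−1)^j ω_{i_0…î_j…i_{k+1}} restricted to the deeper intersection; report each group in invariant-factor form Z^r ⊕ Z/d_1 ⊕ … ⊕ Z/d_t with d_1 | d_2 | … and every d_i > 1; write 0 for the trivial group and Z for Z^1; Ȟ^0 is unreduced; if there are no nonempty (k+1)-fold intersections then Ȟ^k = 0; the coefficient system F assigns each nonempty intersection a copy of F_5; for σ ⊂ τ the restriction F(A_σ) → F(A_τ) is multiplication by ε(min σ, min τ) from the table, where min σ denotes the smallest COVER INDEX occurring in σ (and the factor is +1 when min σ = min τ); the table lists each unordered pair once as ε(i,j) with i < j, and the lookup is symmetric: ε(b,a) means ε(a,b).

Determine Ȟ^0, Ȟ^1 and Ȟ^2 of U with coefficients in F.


cover nerve:
  A12={q1,q2,q5} A13={q2,q3} A14={q3,q5} A23={q2,q6} A24={q5,q6} A34={q3,q6}
  A123={q2} A124={q5} A134={q3} A234={q6}
C dims 4,6,4; δ0: rk_F5 3; δ1: rk_F5 3
Ȟ^0: (4−3)−0=1 ⇒ Z/5
Ȟ^1: (6−3)−3=0 ⇒ 0
Ȟ^2: (4−0)−3=1 ⇒ Z/5

Ȟ^0 = Z/5; Ȟ^1 = 0; Ȟ^2 = Z/5


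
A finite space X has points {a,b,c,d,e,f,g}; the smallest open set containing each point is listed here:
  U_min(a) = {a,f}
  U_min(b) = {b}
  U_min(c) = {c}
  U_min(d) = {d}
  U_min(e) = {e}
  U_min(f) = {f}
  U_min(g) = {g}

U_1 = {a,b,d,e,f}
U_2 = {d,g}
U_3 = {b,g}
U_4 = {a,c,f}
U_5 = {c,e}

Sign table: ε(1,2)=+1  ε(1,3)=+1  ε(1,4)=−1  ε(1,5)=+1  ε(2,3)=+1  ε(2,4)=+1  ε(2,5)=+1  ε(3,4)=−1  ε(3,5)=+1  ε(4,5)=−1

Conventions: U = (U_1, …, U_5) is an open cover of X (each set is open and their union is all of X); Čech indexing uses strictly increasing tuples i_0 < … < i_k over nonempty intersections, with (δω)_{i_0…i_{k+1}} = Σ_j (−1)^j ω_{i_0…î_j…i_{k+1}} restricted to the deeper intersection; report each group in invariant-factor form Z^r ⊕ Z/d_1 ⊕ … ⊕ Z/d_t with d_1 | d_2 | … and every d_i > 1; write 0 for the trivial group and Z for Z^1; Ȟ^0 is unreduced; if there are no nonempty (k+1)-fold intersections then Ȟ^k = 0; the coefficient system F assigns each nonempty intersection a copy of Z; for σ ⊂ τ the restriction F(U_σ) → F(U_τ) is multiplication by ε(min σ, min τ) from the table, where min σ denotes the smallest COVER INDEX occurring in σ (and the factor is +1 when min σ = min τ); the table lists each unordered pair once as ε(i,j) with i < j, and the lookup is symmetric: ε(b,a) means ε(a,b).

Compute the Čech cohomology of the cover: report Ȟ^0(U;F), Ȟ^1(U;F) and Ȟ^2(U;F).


nerve of the cover:
  U12={d} U13={b} U14={a,f} U15={e} U23={g} U45={c}
C dims 5,6; δ0: rk 4, SNF 1^4
Ȟ^0 = (5 − 4) − 0 = 1, so Ȟ^0 ≅ Z
Ȟ^1 = (6 − 0) − 4 = 2, so Ȟ^1 ≅ Z^2
Ȟ^2 = (0 − 0) − 0 = 0, so Ȟ^2 ≅ 0

Ȟ^0(U;F) ≅ Z; Ȟ^1(U;F) ≅ Z^2; Ȟ^2(U;F) ≅ 0


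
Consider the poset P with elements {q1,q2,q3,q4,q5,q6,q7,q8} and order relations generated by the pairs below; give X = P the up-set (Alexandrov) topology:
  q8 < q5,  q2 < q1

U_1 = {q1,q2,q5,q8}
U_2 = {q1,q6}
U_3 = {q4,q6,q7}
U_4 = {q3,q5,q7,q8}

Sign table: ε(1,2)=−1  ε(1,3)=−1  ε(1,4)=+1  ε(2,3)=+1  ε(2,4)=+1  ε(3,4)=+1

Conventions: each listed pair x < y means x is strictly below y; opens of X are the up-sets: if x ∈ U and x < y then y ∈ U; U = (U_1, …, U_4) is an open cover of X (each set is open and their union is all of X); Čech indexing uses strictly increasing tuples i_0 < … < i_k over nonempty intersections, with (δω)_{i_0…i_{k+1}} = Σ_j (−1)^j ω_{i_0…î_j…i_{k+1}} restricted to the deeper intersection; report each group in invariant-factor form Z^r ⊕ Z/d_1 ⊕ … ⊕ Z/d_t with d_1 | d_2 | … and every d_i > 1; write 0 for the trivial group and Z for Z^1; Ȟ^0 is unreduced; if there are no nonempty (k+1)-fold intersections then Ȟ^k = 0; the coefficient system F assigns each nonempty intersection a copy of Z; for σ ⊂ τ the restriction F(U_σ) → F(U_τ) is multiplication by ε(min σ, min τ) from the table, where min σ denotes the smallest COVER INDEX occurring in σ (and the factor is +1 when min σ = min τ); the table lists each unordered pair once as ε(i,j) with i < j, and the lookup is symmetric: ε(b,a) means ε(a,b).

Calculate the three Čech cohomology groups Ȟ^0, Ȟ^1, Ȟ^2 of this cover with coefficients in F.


intersection data:
  U12={q1} U14={q5,q8} U23={q6} U34={q7}
C dims 4,4; δ0: rk 4, SNF 1^3·2
Ȟ^0 = (4 − 4) − 0 = 0, so Ȟ^0 ≅ 0
Ȟ^1 = (4 − 0) − 4 = 0 plus torsion [2], so Ȟ^1 ≅ Z/2
Ȟ^2 = (0 − 0) − 0 = 0, so Ȟ^2 ≅ 0

Ȟ^0 = 0, Ȟ^1 = Z/2 and Ȟ^2 = 0


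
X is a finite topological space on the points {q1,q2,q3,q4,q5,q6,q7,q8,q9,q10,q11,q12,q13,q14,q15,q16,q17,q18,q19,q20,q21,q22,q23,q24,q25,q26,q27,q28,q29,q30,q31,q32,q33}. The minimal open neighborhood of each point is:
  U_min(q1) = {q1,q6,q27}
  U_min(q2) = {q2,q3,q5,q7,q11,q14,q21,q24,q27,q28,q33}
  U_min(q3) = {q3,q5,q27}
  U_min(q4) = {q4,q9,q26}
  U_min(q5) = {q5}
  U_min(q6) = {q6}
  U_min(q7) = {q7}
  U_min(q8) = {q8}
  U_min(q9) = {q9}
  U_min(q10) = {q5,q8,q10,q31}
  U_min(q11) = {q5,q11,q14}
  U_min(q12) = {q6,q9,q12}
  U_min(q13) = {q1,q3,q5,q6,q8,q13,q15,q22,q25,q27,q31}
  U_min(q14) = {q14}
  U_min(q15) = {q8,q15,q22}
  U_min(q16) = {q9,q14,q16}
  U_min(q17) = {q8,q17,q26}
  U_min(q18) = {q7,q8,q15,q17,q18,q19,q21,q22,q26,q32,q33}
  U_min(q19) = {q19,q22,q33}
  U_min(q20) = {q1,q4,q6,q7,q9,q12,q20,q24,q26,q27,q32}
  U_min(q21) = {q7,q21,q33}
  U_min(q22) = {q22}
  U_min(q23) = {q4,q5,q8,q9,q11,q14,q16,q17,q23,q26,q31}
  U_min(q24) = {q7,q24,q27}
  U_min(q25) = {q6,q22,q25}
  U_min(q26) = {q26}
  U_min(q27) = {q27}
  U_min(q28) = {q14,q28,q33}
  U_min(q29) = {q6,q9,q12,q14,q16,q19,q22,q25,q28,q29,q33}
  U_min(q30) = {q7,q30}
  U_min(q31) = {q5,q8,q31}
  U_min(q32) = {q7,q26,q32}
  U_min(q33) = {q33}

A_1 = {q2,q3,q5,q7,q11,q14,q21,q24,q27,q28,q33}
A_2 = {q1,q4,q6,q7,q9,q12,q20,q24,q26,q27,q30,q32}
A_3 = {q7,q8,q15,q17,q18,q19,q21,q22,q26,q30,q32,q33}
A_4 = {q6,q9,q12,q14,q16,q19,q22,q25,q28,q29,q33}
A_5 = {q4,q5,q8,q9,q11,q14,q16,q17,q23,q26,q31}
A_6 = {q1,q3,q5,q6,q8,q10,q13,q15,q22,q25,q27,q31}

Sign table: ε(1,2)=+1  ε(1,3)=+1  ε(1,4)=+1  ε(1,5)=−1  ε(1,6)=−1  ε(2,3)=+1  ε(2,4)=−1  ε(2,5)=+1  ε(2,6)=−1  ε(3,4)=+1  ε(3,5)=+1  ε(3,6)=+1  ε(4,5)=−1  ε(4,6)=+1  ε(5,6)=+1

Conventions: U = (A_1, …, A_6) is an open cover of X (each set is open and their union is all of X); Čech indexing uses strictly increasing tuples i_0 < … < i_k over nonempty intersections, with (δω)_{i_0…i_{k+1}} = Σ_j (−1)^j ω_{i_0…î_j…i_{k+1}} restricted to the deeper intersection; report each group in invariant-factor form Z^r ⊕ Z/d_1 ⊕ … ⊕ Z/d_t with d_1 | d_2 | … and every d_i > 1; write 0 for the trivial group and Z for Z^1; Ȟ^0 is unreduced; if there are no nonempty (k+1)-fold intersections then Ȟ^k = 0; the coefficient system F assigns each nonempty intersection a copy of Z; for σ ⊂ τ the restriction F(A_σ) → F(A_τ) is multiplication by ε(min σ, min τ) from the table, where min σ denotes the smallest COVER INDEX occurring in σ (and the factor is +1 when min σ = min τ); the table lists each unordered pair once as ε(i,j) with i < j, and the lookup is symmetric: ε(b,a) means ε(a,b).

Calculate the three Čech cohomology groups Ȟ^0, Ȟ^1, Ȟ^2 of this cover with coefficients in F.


Ȟ^0 = 0; Ȟ^1 = Z/2; Ȟ^2 = Z

nerve simplices:
  A12={q7,q24,q27} A13={q7,q21,q33} A14={q14,q28,q33} A15={q5,q11,q14} A16={q3,q5,q27} A23={q7,q26,q30,q32} A24={q6,q9,q12} A25={q4,q9,q26} A26={q1,q6,q27} A34={q19,q22,q33} A35={q8,q17,q26} A36={q8,q15,q22} A45={q9,q14,q16} A46={q6,q22,q25} A56={q5,q8,q31}
  A123={q7} A126={q27} A134={q33} A145={q14} A156={q5} A235={q26} A245={q9} A246={q6} A346={q22} A356={q8}
C dims 6,15,10; δ0: rk 6, SNF 1^5·2; δ1: rk 9, SNF 1^9
degree 0: 6−6−0 = 0 → Ȟ^0 ≅ 0
degree 1: 15−9−6 = 0 plus torsion [2] → Ȟ^1 ≅ Z/2
degree 2: 10−0−9 = 1 → Ȟ^2 ≅ Z


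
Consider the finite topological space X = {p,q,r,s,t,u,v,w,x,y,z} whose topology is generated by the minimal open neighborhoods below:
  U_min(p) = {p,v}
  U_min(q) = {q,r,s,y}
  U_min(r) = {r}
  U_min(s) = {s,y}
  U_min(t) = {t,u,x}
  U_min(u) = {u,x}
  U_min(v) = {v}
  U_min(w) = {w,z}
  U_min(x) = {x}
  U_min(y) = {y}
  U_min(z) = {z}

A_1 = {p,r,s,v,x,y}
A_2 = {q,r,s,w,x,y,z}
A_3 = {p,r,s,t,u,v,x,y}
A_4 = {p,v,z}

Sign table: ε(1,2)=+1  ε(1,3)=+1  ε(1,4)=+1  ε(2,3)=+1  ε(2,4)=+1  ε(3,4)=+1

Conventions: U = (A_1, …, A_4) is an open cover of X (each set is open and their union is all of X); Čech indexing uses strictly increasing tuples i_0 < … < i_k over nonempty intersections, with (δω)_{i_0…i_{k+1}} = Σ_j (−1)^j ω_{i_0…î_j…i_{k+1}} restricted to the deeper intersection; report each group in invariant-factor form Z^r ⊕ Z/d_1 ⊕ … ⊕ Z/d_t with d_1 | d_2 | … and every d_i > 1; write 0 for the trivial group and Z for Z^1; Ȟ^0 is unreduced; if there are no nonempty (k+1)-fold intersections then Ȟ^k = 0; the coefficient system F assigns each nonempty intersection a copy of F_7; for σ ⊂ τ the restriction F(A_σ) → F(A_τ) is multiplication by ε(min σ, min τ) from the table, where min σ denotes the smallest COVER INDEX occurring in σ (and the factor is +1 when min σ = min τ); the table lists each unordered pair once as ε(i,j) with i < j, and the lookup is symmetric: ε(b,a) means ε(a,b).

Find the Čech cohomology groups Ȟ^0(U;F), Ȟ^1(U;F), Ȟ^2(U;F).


Ȟ^0 ≅ Z/7, Ȟ^1 ≅ Z/7, Ȟ^2 ≅ 0

nonempty intersections:
  A12={r,s,x,y} A13={p,r,s,v,x,y} A14={p,v} A23={r,s,x,y} A24={z} A34={p,v}
  A123={r,s,x,y} A134={p,v}
C dims 4,6,2; δ0: rk_F7 3; δ1: rk_F7 2
Ȟ^0: (4−3)−0=1 ⇒ Z/7
Ȟ^1: (6−2)−3=1 ⇒ Z/7
Ȟ^2: (2−0)−2=0 ⇒ 0


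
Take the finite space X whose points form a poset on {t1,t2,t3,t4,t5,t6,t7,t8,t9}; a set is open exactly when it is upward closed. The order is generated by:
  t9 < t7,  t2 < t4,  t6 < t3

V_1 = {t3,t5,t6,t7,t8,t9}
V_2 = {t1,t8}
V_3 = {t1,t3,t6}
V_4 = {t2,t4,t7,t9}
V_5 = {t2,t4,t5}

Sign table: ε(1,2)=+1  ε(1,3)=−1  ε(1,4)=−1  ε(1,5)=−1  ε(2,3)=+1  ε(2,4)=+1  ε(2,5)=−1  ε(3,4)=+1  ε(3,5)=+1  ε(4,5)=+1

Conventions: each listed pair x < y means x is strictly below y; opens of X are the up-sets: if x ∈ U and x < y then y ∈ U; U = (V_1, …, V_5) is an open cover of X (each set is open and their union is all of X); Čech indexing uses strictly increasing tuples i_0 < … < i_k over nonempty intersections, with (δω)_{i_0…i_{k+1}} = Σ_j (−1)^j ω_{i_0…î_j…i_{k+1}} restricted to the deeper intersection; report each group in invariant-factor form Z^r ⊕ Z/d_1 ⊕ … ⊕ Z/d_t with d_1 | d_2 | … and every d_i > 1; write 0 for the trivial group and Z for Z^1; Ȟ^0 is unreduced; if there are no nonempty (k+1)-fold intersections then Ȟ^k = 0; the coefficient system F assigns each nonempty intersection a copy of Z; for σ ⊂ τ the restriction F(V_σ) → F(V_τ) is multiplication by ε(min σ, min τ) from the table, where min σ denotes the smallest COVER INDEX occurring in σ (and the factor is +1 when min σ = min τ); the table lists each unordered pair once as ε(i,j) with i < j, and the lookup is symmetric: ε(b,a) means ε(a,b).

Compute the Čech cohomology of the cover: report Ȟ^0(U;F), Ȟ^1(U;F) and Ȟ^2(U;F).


nerve simplices:
  V12={t8} V13={t3,t6} V14={t7,t9} V15={t5} V23={t1} V45={t2,t4}
C dims 5,6; δ0: rk 5, SNF 1^4·2
degree 0: 5−5−0 = 0 → Ȟ^0 ≅ 0
degree 1: 6−0−5 = 1 plus torsion [2] → Ȟ^1 ≅ Z ⊕ Z/2
degree 2: 0−0−0 = 0 → Ȟ^2 ≅ 0

Ȟ^0 ≅ 0,  Ȟ^1 ≅ Z ⊕ Z/2,  Ȟ^2 ≅ 0


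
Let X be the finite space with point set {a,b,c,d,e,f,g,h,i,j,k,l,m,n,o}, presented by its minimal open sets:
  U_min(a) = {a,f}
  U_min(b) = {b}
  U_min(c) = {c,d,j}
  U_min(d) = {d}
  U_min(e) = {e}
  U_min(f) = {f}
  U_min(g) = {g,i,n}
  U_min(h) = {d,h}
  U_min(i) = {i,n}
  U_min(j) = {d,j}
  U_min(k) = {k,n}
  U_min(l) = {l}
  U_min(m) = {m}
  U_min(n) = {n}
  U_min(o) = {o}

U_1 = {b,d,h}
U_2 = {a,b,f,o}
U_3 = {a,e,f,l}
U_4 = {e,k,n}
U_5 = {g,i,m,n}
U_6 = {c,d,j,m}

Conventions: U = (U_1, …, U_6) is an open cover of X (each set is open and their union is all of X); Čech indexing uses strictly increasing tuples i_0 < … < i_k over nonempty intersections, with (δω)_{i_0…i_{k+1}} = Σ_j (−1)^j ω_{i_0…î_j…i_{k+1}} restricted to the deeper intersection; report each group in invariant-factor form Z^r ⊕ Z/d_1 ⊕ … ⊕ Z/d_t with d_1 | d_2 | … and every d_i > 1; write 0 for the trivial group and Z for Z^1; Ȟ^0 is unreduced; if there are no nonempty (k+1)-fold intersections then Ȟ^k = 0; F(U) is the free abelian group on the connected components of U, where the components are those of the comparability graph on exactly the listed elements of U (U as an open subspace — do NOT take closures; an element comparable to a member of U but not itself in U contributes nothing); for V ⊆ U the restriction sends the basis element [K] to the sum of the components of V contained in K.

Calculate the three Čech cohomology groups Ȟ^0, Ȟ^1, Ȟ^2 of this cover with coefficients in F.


cover nerve:
  U12={b} U16={d} U23={a,f} U34={e} U45={n} U56={m}
components per intersection:
  U1: {b} {d,h}
  U2: {a,f} {b} {o}
  U3: {a,f} {e} {l}
  U4: {e} {k,n}
  U5: {g,i,n} {m}
  U6: {c,d,j} {m}
  U12: {b}
  U16: {d}
  U23: {a,f}
  U34: {e}
  U45: {n}
  U56: {m}
C dims 14,6; δ0: rk 6, SNF 1^6
Ȟ^0: (14−6)−0=8 ⇒ Z^8
Ȟ^1: (6−0)−6=0 ⇒ 0
Ȟ^2: (0−0)−0=0 ⇒ 0

Ȟ^0(U;F) ≅ Z^8; Ȟ^1(U;F) ≅ 0; Ȟ^2(U;F) ≅ 0
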